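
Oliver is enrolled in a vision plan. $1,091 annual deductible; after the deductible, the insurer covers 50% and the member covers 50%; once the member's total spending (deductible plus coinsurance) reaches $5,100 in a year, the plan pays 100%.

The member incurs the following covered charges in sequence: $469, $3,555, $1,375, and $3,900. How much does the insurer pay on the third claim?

$687.50

Claim 1 — $469: entire amount goes to the deductible. Member pays $469; OOP now $469. Plan pays $469 − $469 = $0.
Claim 2 — $3,555: deductible takes $622, $2,933 remains; coinsurance $2,933 × 50% = $1,466.50. Member pays $2,088.50; OOP now $2,557.50. Plan pays $3,555 − $2,088.50 = $1,466.50.
Claim 3 — $1,375: deductible met; 50% of $1,375 = $687.50. Member owes $687.50 (running OOP $3,245). Insurer: $1,375 − $687.50 = $687.50.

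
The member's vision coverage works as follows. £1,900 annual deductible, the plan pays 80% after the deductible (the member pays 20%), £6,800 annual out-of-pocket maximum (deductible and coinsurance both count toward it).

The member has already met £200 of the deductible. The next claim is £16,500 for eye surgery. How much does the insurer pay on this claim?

£200 of the £1,900 deductible is already met, leaving £1,700.
After the £1,700 deductible portion, £16,500 − £1,700 = £14,800 is subject to coinsurance.
Member's 20% share of £14,800 is £2,960.
So the member owes £1,700 + £2,960 = £4,660 before any cap.
Total out-of-pocket so far would be £200 + £4,660 = £4,860, below the £6,800 cap — no reduction.
The plan picks up £16,500 − £4,660 = £11,840.

£11,840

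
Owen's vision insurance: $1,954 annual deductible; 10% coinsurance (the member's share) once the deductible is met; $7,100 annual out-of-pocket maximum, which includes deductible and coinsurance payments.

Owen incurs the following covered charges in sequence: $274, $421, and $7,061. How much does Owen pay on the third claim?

#1 ($274): all of it applies to the deductible. Member owes $274 (running OOP $274).
#2 ($421): entire amount goes to the deductible. Cost to member: $421. OOP to date $695.
#3 ($7,061): $1,259 to deductible, leaving $5,802; 10% of $5,802 = $580.20. Member owes $1,839.20 (running OOP $2,534.20).

$1,839.20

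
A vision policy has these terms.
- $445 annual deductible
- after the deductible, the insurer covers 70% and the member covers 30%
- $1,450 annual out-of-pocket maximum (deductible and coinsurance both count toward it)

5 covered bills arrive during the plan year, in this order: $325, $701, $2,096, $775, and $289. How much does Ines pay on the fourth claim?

#1 ($325): entire amount goes to the deductible. Member pays $325; OOP now $325.
#2 ($701): $120 to deductible, leaving $581; 30% of $581 = $174.30. Member pays $294.30; OOP now $619.30.
#3 ($2,096): 30% coinsurance on $2,096 = $628.80. Cost to member: $628.80. OOP to date $1,248.10.
#4 ($775): deductible met; 30% of $775 = $232.50. Adding that to $1,248.10 gives $1,480.60, past the $1,450 cap; member pays only $1,450 − $1,248.10 = $201.90.

$201.90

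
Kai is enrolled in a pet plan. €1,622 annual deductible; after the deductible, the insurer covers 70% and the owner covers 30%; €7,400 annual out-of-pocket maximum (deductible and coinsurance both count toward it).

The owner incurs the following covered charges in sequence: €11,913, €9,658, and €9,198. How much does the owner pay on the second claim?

€2,690.70

Claim 1 — €11,913: €1,622 finishes the deductible; €10,291 goes to coinsurance; owner's 30% is €3,087.30. Cost to owner: €4,709.30. OOP to date €4,709.30.
Claim 2 — €9,658: deductible already satisfied, so owner's share is 30% × €9,658 = €2,897.40. OOP would hit €7,606.70 > €7,400, so the cap limits the owner to €7,400 − €4,709.30 = €2,690.70.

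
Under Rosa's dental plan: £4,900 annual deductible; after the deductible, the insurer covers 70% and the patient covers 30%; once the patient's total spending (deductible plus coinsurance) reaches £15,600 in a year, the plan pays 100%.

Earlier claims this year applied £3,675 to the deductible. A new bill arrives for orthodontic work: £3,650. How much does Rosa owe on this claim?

Remaining deductible: £4,900 − £3,675 = £1,225.
After the £1,225 deductible portion, £3,650 − £1,225 = £2,425 is subject to coinsurance.
Coinsurance: £2,425 × 30% = £727.50.
Patient responsibility before any cap: £1,225 + £727.50 = £1,952.50.
Cumulative spending £3,675 + £1,952.50 = £5,627.50 stays under the £15,600 maximum.

£1,952.50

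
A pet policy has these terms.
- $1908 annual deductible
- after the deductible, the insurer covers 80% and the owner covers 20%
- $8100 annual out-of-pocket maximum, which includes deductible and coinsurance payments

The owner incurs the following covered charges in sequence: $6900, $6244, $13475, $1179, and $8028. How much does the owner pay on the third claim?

$2695

Claim 1 — $6900: deductible takes $1908, $4992 remains; owner's 20% is $998.40. Owner owes $2906.40 (running OOP $2906.40).
Claim 2 — $6244: 20% coinsurance on $6244 = $1248.80. Cost to owner: $1248.80. OOP to date $4155.20.
Claim 3 — $13475: 20% coinsurance on $13475 = $2695. Owner owes $2695 (running OOP $6850.20).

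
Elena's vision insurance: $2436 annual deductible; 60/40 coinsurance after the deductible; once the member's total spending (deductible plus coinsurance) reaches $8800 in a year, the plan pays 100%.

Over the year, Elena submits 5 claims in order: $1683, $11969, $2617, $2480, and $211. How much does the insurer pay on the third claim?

$1570.20

Bill 1, $1683: fully absorbed by the deductible. Cost to member: $1683. OOP to date $1683. Plan pays $1683 − $1683 = $0.
Bill 2, $11969: deductible takes $753, $11216 remains; member's 40% is $4486.40. Member owes $5239.40 (running OOP $6922.40). Plan pays $11969 − $5239.40 = $6729.60.
Bill 3, $2617: 40% coinsurance on $2617 = $1046.80. Member owes $1046.80 (running OOP $7969.20). Plan pays $2617 − $1046.80 = $1570.20.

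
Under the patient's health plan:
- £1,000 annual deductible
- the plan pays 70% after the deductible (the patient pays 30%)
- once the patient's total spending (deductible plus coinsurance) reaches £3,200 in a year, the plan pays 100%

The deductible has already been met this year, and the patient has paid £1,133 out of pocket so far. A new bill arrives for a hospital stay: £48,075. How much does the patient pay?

The deductible is already satisfied, so the full bill goes to coinsurance.
Patient's 30% share of £48,075 is £14,422.50.
That would bring total out-of-pocket to £15,555.50, past the £3,200 cap. The patient is capped at £3,200 − £1,133 = £2,067 on this claim.

£2,067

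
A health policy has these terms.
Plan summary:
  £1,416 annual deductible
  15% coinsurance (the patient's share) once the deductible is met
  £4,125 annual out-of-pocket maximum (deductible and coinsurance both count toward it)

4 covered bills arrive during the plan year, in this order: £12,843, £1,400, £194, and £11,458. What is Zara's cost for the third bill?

£29.10

Claim 1 (£12,843): deductible takes £1,416, £11,427 remains; 15% of £11,427 = £1,714.05. Cost to patient: £3,130.05. OOP to date £3,130.05.
Claim 2 (£1,400): deductible already satisfied, so patient's share is 15% × £1,400 = £210. Cost to patient: £210. OOP to date £3,340.05.
Claim 3 (£194): deductible already satisfied, so patient's share is 15% × £194 = £29.10. Patient pays £29.10; OOP now £3,369.15.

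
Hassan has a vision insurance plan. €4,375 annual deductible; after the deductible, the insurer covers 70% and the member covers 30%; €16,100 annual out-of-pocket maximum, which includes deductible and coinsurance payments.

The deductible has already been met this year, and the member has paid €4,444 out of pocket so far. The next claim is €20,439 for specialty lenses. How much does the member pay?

€6,131.70

With the deductible met, the entire €20,439 is subject to coinsurance.
Member's 30% share of €20,439 is €6,131.70.
Total out-of-pocket so far would be €4,444 + €6,131.70 = €10,575.70, below the €16,100 cap — no reduction.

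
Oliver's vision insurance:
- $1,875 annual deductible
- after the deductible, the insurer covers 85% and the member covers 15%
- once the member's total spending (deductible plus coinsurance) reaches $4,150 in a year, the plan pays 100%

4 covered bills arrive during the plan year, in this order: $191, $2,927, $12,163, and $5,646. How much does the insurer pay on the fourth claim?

#1 ($191): all of it applies to the deductible. Cost to member: $191. OOP to date $191. Plan pays $191 − $191 = $0.
#2 ($2,927): deductible takes $1,684, $1,243 remains; member's 15% is $186.45. Member pays $1,870.45; OOP now $2,061.45. Insurer: $2,927 − $1,870.45 = $1,056.55.
#3 ($12,163): 15% coinsurance on $12,163 = $1,824.45. Cost to member: $1,824.45. OOP to date $3,885.90. Insurer: $12,163 − $1,824.45 = $10,338.55.
#4 ($5,646): 15% coinsurance on $5,646 = $846.90. Adding that to $3,885.90 gives $4,732.80, past the $4,150 cap; member pays only $4,150 − $3,885.90 = $264.10. Plan pays $5,646 − $264.10 = $5,381.90.

$5,381.90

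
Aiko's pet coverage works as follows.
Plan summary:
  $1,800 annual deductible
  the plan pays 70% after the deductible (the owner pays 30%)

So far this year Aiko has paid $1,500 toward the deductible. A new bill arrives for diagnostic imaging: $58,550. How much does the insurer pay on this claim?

$1,500 of the $1,800 deductible is already met, leaving $300.
That leaves $58,550 − $300 = $58,250 for coinsurance.
30% of $58,250 = $17,475 falls to the owner.
So the owner owes $300 + $17,475 = $17,775.
The plan picks up $58,550 − $17,775 = $40,775.

$40,775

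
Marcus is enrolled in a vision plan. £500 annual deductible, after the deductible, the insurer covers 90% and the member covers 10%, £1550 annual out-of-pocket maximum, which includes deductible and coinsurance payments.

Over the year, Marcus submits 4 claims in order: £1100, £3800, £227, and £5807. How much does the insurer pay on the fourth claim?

£5226.30

Claim 1 — £1100: £500 to deductible, leaving £600; coinsurance £600 × 10% = £60. Member owes £560 (running OOP £560). Insurer: £1100 − £560 = £540.
Claim 2 — £3800: deductible met; 10% of £3800 = £380. Member owes £380 (running OOP £940). Insurer: £3800 − £380 = £3420.
Claim 3 — £227: deductible already satisfied, so member's share is 10% × £227 = £22.70. Member owes £22.70 (running OOP £962.70). Plan pays £227 − £22.70 = £204.30.
Claim 4 — £5807: 10% coinsurance on £5807 = £580.70. Cost to member: £580.70. OOP to date £1543.40. Plan pays £5807 − £580.70 = £5226.30.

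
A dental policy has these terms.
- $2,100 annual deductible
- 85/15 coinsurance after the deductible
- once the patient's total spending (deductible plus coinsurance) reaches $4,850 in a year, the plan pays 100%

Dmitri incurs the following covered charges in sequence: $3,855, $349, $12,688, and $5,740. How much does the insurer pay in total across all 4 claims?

$17,782

Claim 1 — $3,855: $2,100 to deductible, leaving $1,755; 15% of $1,755 = $263.25. Cost to patient: $2,363.25. OOP to date $2,363.25. Insurer: $3,855 − $2,363.25 = $1,491.75.
Claim 2 — $349: deductible met; 15% of $349 = $52.35. Patient pays $52.35; OOP now $2,415.60. Plan pays $349 − $52.35 = $296.65.
Claim 3 — $12,688: deductible already satisfied, so patient's share is 15% × $12,688 = $1,903.20. Patient owes $1,903.20 (running OOP $4,318.80). Insurer: $12,688 − $1,903.20 = $10,784.80.
Claim 4 — $5,740: deductible met; 15% of $5,740 = $861. Adding that to $4,318.80 gives $5,179.80, past the $4,850 cap; patient pays only $4,850 − $4,318.80 = $531.20. Insurer: $5,740 − $531.20 = $5,208.80.
Insurer total: $1,491.75 + $296.65 + $10,784.80 + $5,208.80 = $17,782.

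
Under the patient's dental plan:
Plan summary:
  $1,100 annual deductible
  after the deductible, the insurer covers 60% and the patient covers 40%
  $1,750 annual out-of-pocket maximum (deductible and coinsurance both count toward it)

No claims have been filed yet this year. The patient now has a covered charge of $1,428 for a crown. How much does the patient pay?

The full $1,100 deductible is still open; $1,100 of this bill applies to it.
After the $1,100 deductible portion, $1,428 − $1,100 = $328 is subject to coinsurance.
Patient's 40% share of $328 is $131.20.
Patient responsibility before any cap: $1,100 + $131.20 = $1,231.20.
Cumulative spending $0 + $1,231.20 = $1,231.20 stays under the $1,750 maximum.

$1,231.20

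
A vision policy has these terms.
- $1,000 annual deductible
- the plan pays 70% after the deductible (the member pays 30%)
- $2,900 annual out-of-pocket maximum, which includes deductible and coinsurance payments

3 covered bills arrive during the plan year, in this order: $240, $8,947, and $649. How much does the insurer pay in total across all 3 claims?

Bill 1, $240: fully absorbed by the deductible. Member owes $240 (running OOP $240). Insurer: $240 − $240 = $0.
Bill 2, $8,947: $760 to deductible, leaving $8,187; coinsurance $8,187 × 30% = $2,456.10. Deductible plus coinsurance: $760 + $2,456.10 = $3,216.10. Adding that to $240 gives $3,456.10, past the $2,900 cap; member pays only $2,900 − $240 = $2,660. Plan pays $8,947 − $2,660 = $6,287.
Bill 3, $649: 30% coinsurance on $649 = $194.70. Adding that to $2,900 gives $3,094.70, past the $2,900 cap; member pays only $2,900 − $2,900 = $0. Plan pays $649 − $0 = $649.
Insurer total: $0 + $6,287 + $649 = $6,936.

$6,936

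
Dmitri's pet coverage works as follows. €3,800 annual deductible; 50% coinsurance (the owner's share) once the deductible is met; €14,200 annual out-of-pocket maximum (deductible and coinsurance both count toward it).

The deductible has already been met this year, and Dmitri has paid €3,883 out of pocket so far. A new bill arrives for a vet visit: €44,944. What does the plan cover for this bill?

€34,627

The deductible is already satisfied, so the full bill goes to coinsurance.
Coinsurance: €44,944 × 50% = €22,472.
That would bring total out-of-pocket to €26,355, past the €14,200 cap. The owner is capped at €14,200 − €3,883 = €10,317 on this claim.
Insurer pays the balance: €44,944 − €10,317 = €34,627.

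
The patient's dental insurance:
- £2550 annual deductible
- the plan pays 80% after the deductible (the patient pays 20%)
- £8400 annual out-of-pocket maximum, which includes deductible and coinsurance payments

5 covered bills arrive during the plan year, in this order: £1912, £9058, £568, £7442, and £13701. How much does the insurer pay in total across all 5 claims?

Claim 1 — £1912: all of it applies to the deductible. Patient pays £1912; OOP now £1912. Plan pays £1912 − £1912 = £0.
Claim 2 — £9058: deductible takes £638, £8420 remains; coinsurance £8420 × 20% = £1684. Patient owes £2322 (running OOP £4234). Plan pays £9058 − £2322 = £6736.
Claim 3 — £568: deductible already satisfied, so patient's share is 20% × £568 = £113.60. Patient pays £113.60; OOP now £4347.60. Insurer: £568 − £113.60 = £454.40.
Claim 4 — £7442: deductible met; 20% of £7442 = £1488.40. Patient pays £1488.40; OOP now £5836. Insurer: £7442 − £1488.40 = £5953.60.
Claim 5 — £13701: deductible already satisfied, so patient's share is 20% × £13701 = £2740.20. OOP would hit £8576.20 > £8400, so the cap limits the patient to £8400 − £5836 = £2564. Insurer: £13701 − £2564 = £11137.
Insurer total: £0 + £6736 + £454.40 + £5953.60 + £11137 = £24281.

£24281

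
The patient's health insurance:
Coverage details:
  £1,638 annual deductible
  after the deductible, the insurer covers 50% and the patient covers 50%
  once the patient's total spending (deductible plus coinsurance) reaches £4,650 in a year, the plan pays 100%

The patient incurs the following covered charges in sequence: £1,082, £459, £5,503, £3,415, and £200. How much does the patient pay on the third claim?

£2,800

Bill 1, £1,082: entire amount goes to the deductible. Cost to patient: £1,082. OOP to date £1,082.
Bill 2, £459: fully absorbed by the deductible. Patient pays £459; OOP now £1,541.
Bill 3, £5,503: £97 finishes the deductible; £5,406 goes to coinsurance; 50% of £5,406 = £2,703. Patient owes £2,800 (running OOP £4,341).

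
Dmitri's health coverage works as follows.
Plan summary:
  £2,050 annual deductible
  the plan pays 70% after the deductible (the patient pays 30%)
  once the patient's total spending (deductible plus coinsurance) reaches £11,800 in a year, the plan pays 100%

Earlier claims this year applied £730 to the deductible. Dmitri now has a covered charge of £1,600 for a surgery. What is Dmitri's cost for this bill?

Deductible still to meet: £2,050 − £730 = £1,320.
That leaves £1,600 − £1,320 = £280 for coinsurance.
Coinsurance: £280 × 30% = £84.
Patient responsibility before any cap: £1,320 + £84 = £1,404.
Cumulative spending £730 + £1,404 = £2,134 stays under the £11,800 maximum.

£1,404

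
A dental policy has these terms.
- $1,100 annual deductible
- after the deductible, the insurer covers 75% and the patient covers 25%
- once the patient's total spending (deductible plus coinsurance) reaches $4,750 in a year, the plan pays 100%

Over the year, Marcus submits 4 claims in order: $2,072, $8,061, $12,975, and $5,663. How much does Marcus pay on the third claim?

$1,391.75

Bill 1, $2,072: $1,100 to deductible, leaving $972; 25% of $972 = $243. Cost to patient: $1,343. OOP to date $1,343.
Bill 2, $8,061: 25% coinsurance on $8,061 = $2,015.25. Cost to patient: $2,015.25. OOP to date $3,358.25.
Bill 3, $12,975: 25% coinsurance on $12,975 = $3,243.75. That would push OOP to $6,602, over the $4,750 cap, so patient pays $4,750 − $3,358.25 = $1,391.75.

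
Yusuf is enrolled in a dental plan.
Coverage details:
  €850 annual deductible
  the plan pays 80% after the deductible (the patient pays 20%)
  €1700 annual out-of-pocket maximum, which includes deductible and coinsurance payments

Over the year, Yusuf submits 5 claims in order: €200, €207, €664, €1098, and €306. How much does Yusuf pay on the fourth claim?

Claim 1 (€200): all of it applies to the deductible. Patient owes €200 (running OOP €200).
Claim 2 (€207): fully absorbed by the deductible. Patient owes €207 (running OOP €407).
Claim 3 (€664): deductible takes €443, €221 remains; coinsurance €221 × 20% = €44.20. Patient pays €487.20; OOP now €894.20.
Claim 4 (€1098): deductible met; 20% of €1098 = €219.60. Patient owes €219.60 (running OOP €1113.80).

€219.60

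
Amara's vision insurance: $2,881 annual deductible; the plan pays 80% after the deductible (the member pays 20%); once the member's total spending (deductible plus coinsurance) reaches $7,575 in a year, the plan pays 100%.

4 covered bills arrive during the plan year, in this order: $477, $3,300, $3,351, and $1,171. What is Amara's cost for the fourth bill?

$234.20

Bill 1, $477: fully absorbed by the deductible. Cost to member: $477. OOP to date $477.
Bill 2, $3,300: $2,404 finishes the deductible; $896 goes to coinsurance; 20% of $896 = $179.20. Cost to member: $2,583.20. OOP to date $3,060.20.
Bill 3, $3,351: deductible already satisfied, so member's share is 20% × $3,351 = $670.20. Member owes $670.20 (running OOP $3,730.40).
Bill 4, $1,171: deductible already satisfied, so member's share is 20% × $1,171 = $234.20. Cost to member: $234.20. OOP to date $3,964.60.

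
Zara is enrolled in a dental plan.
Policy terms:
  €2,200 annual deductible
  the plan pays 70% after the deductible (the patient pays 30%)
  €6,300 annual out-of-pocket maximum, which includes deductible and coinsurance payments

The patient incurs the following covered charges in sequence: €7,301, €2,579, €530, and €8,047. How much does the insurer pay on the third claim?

#1 (€7,301): deductible takes €2,200, €5,101 remains; patient's 30% is €1,530.30. Patient owes €3,730.30 (running OOP €3,730.30). Insurer: €7,301 − €3,730.30 = €3,570.70.
#2 (€2,579): deductible met; 30% of €2,579 = €773.70. Patient pays €773.70; OOP now €4,504. Insurer: €2,579 − €773.70 = €1,805.30.
#3 (€530): 30% coinsurance on €530 = €159. Cost to patient: €159. OOP to date €4,663. Insurer: €530 − €159 = €371.

€371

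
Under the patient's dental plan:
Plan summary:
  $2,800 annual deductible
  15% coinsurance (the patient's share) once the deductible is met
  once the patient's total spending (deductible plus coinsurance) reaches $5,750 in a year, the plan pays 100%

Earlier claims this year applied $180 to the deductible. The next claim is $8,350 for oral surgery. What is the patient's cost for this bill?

$180 of the $2,800 deductible is already met, leaving $2,620.
That leaves $8,350 − $2,620 = $5,730 for coinsurance.
15% of $5,730 = $859.50 falls to the patient.
So the patient owes $2,620 + $859.50 = $3,479.50 before any cap.
Total out-of-pocket so far would be $180 + $3,479.50 = $3,659.50, below the $5,750 cap — no reduction.

$3,479.50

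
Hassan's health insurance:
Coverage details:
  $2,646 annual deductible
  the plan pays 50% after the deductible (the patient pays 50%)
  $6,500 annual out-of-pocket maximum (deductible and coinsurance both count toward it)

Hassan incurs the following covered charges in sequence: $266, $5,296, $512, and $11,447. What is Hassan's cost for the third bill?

Claim 1 — $266: fully absorbed by the deductible. Patient pays $266; OOP now $266.
Claim 2 — $5,296: $2,380 to deductible, leaving $2,916; 50% of $2,916 = $1,458. Patient owes $3,838 (running OOP $4,104).
Claim 3 — $512: deductible met; 50% of $512 = $256. Cost to patient: $256. OOP to date $4,360.

$256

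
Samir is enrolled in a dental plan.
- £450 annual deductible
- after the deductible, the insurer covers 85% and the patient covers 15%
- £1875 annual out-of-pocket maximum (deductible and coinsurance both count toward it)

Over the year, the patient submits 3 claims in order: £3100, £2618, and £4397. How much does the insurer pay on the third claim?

£3762.20

Claim 1 — £3100: £450 finishes the deductible; £2650 goes to coinsurance; patient's 15% is £397.50. Patient owes £847.50 (running OOP £847.50). Plan pays £3100 − £847.50 = £2252.50.
Claim 2 — £2618: 15% coinsurance on £2618 = £392.70. Cost to patient: £392.70. OOP to date £1240.20. Plan pays £2618 − £392.70 = £2225.30.
Claim 3 — £4397: deductible met; 15% of £4397 = £659.55. Adding that to £1240.20 gives £1899.75, past the £1875 cap; patient pays only £1875 − £1240.20 = £634.80. Plan pays £4397 − £634.80 = £3762.20.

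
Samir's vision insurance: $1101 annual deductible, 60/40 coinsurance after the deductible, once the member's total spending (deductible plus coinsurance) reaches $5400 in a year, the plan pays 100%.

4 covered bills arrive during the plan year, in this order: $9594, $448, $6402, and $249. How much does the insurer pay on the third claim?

#1 ($9594): deductible takes $1101, $8493 remains; coinsurance $8493 × 40% = $3397.20. Member owes $4498.20 (running OOP $4498.20). Insurer: $9594 − $4498.20 = $5095.80.
#2 ($448): deductible met; 40% of $448 = $179.20. Member owes $179.20 (running OOP $4677.40). Insurer: $448 − $179.20 = $268.80.
#3 ($6402): deductible met; 40% of $6402 = $2560.80. Adding that to $4677.40 gives $7238.20, past the $5400 cap; member pays only $5400 − $4677.40 = $722.60. Insurer: $6402 − $722.60 = $5679.40.

$5679.40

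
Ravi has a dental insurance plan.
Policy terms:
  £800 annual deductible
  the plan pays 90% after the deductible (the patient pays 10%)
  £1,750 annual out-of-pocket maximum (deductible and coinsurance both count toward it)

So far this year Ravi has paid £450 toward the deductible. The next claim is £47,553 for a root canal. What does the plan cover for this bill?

Remaining deductible: £800 − £450 = £350.
After the £350 deductible portion, £47,553 − £350 = £47,203 is subject to coinsurance.
10% of £47,203 = £4,720.30 falls to the patient.
So the patient owes £350 + £4,720.30 = £5,070.30 before any cap.
That would bring total out-of-pocket to £5,520.30, past the £1,750 cap. The patient is capped at £1,750 − £450 = £1,300 on this claim.
The insurer covers the remainder: £47,553 − £1,300 = £46,253.

£46,253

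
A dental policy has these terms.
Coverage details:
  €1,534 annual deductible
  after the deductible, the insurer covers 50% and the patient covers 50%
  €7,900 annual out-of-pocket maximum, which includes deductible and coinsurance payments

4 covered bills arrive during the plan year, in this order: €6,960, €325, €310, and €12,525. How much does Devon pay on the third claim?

Claim 1 (€6,960): deductible takes €1,534, €5,426 remains; coinsurance €5,426 × 50% = €2,713. Cost to patient: €4,247. OOP to date €4,247.
Claim 2 (€325): 50% coinsurance on €325 = €162.50. Cost to patient: €162.50. OOP to date €4,409.50.
Claim 3 (€310): deductible already satisfied, so patient's share is 50% × €310 = €155. Patient owes €155 (running OOP €4,564.50).

€155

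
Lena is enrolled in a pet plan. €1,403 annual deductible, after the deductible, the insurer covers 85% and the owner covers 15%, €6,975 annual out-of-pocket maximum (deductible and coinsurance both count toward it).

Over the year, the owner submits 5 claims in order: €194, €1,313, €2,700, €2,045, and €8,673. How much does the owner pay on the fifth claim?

Claim 1 (€194): entire amount goes to the deductible. Owner pays €194; OOP now €194.
Claim 2 (€1,313): €1,209 to deductible, leaving €104; 15% of €104 = €15.60. Owner pays €1,224.60; OOP now €1,418.60.
Claim 3 (€2,700): deductible already satisfied, so owner's share is 15% × €2,700 = €405. Owner pays €405; OOP now €1,823.60.
Claim 4 (€2,045): deductible already satisfied, so owner's share is 15% × €2,045 = €306.75. Owner pays €306.75; OOP now €2,130.35.
Claim 5 (€8,673): deductible already satisfied, so owner's share is 15% × €8,673 = €1,300.95. Owner owes €1,300.95 (running OOP €3,431.30).

€1,300.95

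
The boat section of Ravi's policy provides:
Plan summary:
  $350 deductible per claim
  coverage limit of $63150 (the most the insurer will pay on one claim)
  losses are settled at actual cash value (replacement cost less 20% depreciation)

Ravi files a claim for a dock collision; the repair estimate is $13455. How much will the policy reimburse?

$10414

At 20% depreciation, ACV = $13455 − $2691 = $10764.
Subtract the deductible: $10764 − $350 = $10414.
$10414 ≤ $63150, so the limit doesn't bind; insurer pays $10414.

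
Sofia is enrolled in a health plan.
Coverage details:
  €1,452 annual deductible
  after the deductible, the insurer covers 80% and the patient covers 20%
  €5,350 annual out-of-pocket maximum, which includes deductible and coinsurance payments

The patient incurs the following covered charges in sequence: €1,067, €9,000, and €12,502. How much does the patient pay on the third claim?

€2,175

Claim 1 — €1,067: entire amount goes to the deductible. Cost to patient: €1,067. OOP to date €1,067.
Claim 2 — €9,000: €385 to deductible, leaving €8,615; patient's 20% is €1,723. Patient pays €2,108; OOP now €3,175.
Claim 3 — €12,502: 20% coinsurance on €12,502 = €2,500.40. Adding that to €3,175 gives €5,675.40, past the €5,350 cap; patient pays only €5,350 − €3,175 = €2,175.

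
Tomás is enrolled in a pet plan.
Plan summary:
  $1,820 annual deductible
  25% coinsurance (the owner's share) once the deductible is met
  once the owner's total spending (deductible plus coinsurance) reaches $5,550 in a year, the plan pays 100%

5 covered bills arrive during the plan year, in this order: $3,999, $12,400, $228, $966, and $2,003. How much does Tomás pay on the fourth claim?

$28.25

Bill 1, $3,999: $1,820 to deductible, leaving $2,179; owner's 25% is $544.75. Owner owes $2,364.75 (running OOP $2,364.75).
Bill 2, $12,400: deductible already satisfied, so owner's share is 25% × $12,400 = $3,100. Owner pays $3,100; OOP now $5,464.75.
Bill 3, $228: 25% coinsurance on $228 = $57. Owner pays $57; OOP now $5,521.75.
Bill 4, $966: deductible already satisfied, so owner's share is 25% × $966 = $241.50. That would push OOP to $5,763.25, over the $5,550 cap, so owner pays $5,550 − $5,521.75 = $28.25.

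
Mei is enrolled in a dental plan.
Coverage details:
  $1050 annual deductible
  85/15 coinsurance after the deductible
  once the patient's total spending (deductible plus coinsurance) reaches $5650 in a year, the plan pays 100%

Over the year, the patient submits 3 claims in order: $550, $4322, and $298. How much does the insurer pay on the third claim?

$253.30

Claim 1 — $550: all of it applies to the deductible. Cost to patient: $550. OOP to date $550. Insurer: $550 − $550 = $0.
Claim 2 — $4322: deductible takes $500, $3822 remains; 15% of $3822 = $573.30. Patient pays $1073.30; OOP now $1623.30. Insurer: $4322 − $1073.30 = $3248.70.
Claim 3 — $298: deductible already satisfied, so patient's share is 15% × $298 = $44.70. Cost to patient: $44.70. OOP to date $1668. Insurer: $298 − $44.70 = $253.30.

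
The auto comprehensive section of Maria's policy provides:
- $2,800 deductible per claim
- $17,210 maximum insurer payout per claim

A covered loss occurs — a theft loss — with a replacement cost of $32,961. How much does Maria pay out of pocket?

Subtract the deductible: $32,961 − $2,800 = $30,161.
$30,161 exceeds the $17,210 limit, so the insurer pays the limit: $17,210.
Policyholder's share is the uncovered remainder: $32,961 − $17,210 = $15,751.

$15,751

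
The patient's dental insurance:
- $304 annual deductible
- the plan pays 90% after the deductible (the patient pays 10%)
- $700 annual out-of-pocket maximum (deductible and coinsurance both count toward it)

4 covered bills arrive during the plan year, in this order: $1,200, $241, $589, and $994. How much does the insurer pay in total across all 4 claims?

#1 ($1,200): $304 to deductible, leaving $896; 10% of $896 = $89.60. Patient pays $393.60; OOP now $393.60. Plan pays $1,200 − $393.60 = $806.40.
#2 ($241): deductible met; 10% of $241 = $24.10. Cost to patient: $24.10. OOP to date $417.70. Plan pays $241 − $24.10 = $216.90.
#3 ($589): deductible already satisfied, so patient's share is 10% × $589 = $58.90. Cost to patient: $58.90. OOP to date $476.60. Plan pays $589 − $58.90 = $530.10.
#4 ($994): 10% coinsurance on $994 = $99.40. Cost to patient: $99.40. OOP to date $576. Plan pays $994 − $99.40 = $894.60.
Insurer total: $806.40 + $216.90 + $530.10 + $894.60 = $2,448.

$2,448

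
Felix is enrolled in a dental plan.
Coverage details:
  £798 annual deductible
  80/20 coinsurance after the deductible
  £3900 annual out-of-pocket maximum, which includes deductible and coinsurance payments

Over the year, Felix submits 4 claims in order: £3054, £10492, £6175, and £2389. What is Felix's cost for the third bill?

Bill 1, £3054: £798 to deductible, leaving £2256; 20% of £2256 = £451.20. Patient owes £1249.20 (running OOP £1249.20).
Bill 2, £10492: deductible already satisfied, so patient's share is 20% × £10492 = £2098.40. Patient pays £2098.40; OOP now £3347.60.
Bill 3, £6175: 20% coinsurance on £6175 = £1235. That would push OOP to £4582.60, over the £3900 cap, so patient pays £3900 − £3347.60 = £552.40.

£552.40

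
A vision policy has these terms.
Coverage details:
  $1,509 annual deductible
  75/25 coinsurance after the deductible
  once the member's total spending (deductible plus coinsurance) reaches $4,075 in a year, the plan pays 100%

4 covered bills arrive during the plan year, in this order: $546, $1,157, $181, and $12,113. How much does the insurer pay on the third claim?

Claim 1 — $546: entire amount goes to the deductible. Member owes $546 (running OOP $546). Insurer: $546 − $546 = $0.
Claim 2 — $1,157: $963 finishes the deductible; $194 goes to coinsurance; 25% of $194 = $48.50. Member owes $1,011.50 (running OOP $1,557.50). Insurer: $1,157 − $1,011.50 = $145.50.
Claim 3 — $181: deductible met; 25% of $181 = $45.25. Member pays $45.25; OOP now $1,602.75. Insurer: $181 − $45.25 = $135.75.

$135.75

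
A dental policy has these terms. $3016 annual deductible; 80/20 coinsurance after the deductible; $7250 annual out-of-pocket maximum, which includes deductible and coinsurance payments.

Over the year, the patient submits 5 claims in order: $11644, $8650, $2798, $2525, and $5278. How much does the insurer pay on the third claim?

#1 ($11644): deductible takes $3016, $8628 remains; coinsurance $8628 × 20% = $1725.60. Patient pays $4741.60; OOP now $4741.60. Insurer: $11644 − $4741.60 = $6902.40.
#2 ($8650): deductible met; 20% of $8650 = $1730. Patient pays $1730; OOP now $6471.60. Plan pays $8650 − $1730 = $6920.
#3 ($2798): deductible already satisfied, so patient's share is 20% × $2798 = $559.60. Patient pays $559.60; OOP now $7031.20. Insurer: $2798 − $559.60 = $2238.40.

$2238.40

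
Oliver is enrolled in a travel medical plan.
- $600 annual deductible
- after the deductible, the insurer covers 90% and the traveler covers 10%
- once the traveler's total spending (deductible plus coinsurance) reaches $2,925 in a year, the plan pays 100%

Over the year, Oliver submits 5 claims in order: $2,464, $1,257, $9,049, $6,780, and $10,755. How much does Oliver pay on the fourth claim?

#1 ($2,464): $600 to deductible, leaving $1,864; coinsurance $1,864 × 10% = $186.40. Cost to traveler: $786.40. OOP to date $786.40.
#2 ($1,257): deductible already satisfied, so traveler's share is 10% × $1,257 = $125.70. Traveler pays $125.70; OOP now $912.10.
#3 ($9,049): deductible already satisfied, so traveler's share is 10% × $9,049 = $904.90. Cost to traveler: $904.90. OOP to date $1,817.
#4 ($6,780): deductible already satisfied, so traveler's share is 10% × $6,780 = $678. Traveler owes $678 (running OOP $2,495).

$678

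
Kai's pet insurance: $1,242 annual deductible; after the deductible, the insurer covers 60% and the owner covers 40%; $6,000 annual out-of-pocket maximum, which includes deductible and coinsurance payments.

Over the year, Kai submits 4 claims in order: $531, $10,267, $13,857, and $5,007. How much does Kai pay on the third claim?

$935.60

#1 ($531): fully absorbed by the deductible. Owner owes $531 (running OOP $531).
#2 ($10,267): $711 finishes the deductible; $9,556 goes to coinsurance; 40% of $9,556 = $3,822.40. Cost to owner: $4,533.40. OOP to date $5,064.40.
#3 ($13,857): deductible already satisfied, so owner's share is 40% × $13,857 = $5,542.80. That would push OOP to $10,607.20, over the $6,000 cap, so owner pays $6,000 − $5,064.40 = $935.60.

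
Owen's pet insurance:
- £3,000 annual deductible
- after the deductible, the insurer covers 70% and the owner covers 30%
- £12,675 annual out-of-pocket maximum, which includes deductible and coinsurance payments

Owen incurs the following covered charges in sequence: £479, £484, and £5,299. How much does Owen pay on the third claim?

£3,015.60

Claim 1 — £479: fully absorbed by the deductible. Owner pays £479; OOP now £479.
Claim 2 — £484: entire amount goes to the deductible. Cost to owner: £484. OOP to date £963.
Claim 3 — £5,299: deductible takes £2,037, £3,262 remains; coinsurance £3,262 × 30% = £978.60. Owner owes £3,015.60 (running OOP £3,978.60).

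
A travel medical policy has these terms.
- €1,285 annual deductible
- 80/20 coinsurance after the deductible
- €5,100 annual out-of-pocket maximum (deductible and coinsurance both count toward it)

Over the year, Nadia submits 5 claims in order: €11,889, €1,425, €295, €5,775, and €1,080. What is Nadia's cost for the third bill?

€59

#1 (€11,889): deductible takes €1,285, €10,604 remains; traveler's 20% is €2,120.80. Traveler owes €3,405.80 (running OOP €3,405.80).
#2 (€1,425): deductible already satisfied, so traveler's share is 20% × €1,425 = €285. Cost to traveler: €285. OOP to date €3,690.80.
#3 (€295): deductible met; 20% of €295 = €59. Traveler owes €59 (running OOP €3,749.80).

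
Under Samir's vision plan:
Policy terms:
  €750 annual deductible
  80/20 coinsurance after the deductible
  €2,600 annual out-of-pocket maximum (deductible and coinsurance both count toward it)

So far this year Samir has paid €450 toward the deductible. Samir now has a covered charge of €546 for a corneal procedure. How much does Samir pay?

€349.20

Deductible still to meet: €750 − €450 = €300.
That leaves €546 − €300 = €246 for coinsurance.
Member's 20% share of €246 is €49.20.
Member responsibility before any cap: €300 + €49.20 = €349.20.
Year-to-date out-of-pocket becomes €450 + €349.20 = €799.20, still under the €2,600 maximum, so no cap applies.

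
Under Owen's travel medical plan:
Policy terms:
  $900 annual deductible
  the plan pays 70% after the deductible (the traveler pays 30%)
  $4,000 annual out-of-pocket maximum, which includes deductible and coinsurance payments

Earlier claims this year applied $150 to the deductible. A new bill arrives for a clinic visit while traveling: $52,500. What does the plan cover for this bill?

$48,650

$150 of the $900 deductible is already met, leaving $750.
That leaves $52,500 − $750 = $51,750 for coinsurance.
30% of $51,750 = $15,525 falls to the traveler.
Traveler responsibility before any cap: $750 + $15,525 = $16,275.
Year-to-date out-of-pocket would reach $150 + $16,275 = $16,425, above the $4,000 maximum, so the traveler pays only $4,000 − $150 = $3,850.
The plan picks up $52,500 − $3,850 = $48,650.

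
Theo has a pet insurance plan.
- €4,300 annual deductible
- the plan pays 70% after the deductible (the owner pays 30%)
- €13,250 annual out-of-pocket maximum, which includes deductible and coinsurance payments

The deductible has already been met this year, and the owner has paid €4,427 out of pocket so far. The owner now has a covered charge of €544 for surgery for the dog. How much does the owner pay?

The deductible is already satisfied, so the full bill goes to coinsurance.
30% of €544 = €163.20 falls to the owner.
Total out-of-pocket so far would be €4,427 + €163.20 = €4,590.20, below the €13,250 cap — no reduction.

€163.20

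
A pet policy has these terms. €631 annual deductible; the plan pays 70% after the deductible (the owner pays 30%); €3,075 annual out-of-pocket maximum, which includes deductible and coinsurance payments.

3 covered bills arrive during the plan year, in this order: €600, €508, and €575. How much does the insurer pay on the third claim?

Bill 1, €600: entire amount goes to the deductible. Cost to owner: €600. OOP to date €600. Insurer: €600 − €600 = €0.
Bill 2, €508: €31 finishes the deductible; €477 goes to coinsurance; 30% of €477 = €143.10. Owner owes €174.10 (running OOP €774.10). Insurer: €508 − €174.10 = €333.90.
Bill 3, €575: 30% coinsurance on €575 = €172.50. Owner pays €172.50; OOP now €946.60. Plan pays €575 − €172.50 = €402.50.

€402.50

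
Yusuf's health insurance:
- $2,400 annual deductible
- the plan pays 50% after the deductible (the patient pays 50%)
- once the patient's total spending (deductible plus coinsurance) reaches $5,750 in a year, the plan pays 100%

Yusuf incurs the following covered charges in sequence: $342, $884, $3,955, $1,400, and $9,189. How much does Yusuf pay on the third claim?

$2,564.50

#1 ($342): fully absorbed by the deductible. Patient owes $342 (running OOP $342).
#2 ($884): fully absorbed by the deductible. Patient pays $884; OOP now $1,226.
#3 ($3,955): deductible takes $1,174, $2,781 remains; coinsurance $2,781 × 50% = $1,390.50. Patient pays $2,564.50; OOP now $3,790.50.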